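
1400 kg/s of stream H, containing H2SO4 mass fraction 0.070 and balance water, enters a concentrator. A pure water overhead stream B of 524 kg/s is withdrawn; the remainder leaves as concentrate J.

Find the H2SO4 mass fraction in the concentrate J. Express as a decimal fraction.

0.112

H2SO4 is not removed: 1400×0.070 = 98 kg/s of H2SO4 enters J.
Concentrate = 1400 − 524 = 876 kg/s.
Mass fraction = 98/876 = 0.112.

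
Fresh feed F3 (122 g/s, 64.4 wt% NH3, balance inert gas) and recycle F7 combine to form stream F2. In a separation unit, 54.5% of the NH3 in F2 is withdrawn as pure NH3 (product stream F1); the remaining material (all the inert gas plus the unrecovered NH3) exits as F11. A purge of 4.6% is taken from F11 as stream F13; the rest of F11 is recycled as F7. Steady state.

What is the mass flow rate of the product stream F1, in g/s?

75.66 g/s

NH3 in F2: m_A = 122×0.644 + (1−0.046)·(1−0.545)·m_A, so m_A = 78.568/0.5659 = 138.83 g/s.
Product F1 = 0.545×138.83 = 75.662 g/s.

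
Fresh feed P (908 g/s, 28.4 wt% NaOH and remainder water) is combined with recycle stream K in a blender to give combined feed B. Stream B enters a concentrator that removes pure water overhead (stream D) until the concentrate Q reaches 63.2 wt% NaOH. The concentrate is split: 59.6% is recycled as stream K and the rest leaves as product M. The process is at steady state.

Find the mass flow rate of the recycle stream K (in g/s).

Overall NaOH balance (none leaves overhead): NaOH in fresh feed = NaOH in product, i.e. 908×0.284 = (1−0.596)·Q·0.632.
Q = 257.87/(0.632×0.404) = 1010 g/s.
Recycle K = 0.596×1010 = 601.94 g/s.

601.9 g/s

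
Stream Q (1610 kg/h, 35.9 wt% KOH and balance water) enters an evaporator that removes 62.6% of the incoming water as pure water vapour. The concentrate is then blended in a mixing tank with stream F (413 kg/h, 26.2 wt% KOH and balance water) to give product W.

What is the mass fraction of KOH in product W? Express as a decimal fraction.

0.498

Vapour removed = 0.626×0.641×1610 = 646.04 kg/h; concentrate = 963.96 kg/h.
KOH reaching the mixer = 577.99 (from concentrate) + 413×0.262 = 686.2 kg/h.
Product flow = 963.96 + 413 = 1377 kg/h; KOH fraction = 0.498.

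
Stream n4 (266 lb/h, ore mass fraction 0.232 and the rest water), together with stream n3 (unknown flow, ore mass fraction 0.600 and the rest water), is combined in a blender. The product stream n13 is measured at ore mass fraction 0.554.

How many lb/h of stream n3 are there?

1862 lb/h

Let n3 be the unknown flow. Total out = 266 + n3.
ore balance: 61.712 + 0.600·n3 = 0.554·(266 + n3)
(0.600 − 0.554)·n3 = 0.554×266 − 61.712 = 85.652
n3 = 85.652 / 0.046 = 1862 lb/h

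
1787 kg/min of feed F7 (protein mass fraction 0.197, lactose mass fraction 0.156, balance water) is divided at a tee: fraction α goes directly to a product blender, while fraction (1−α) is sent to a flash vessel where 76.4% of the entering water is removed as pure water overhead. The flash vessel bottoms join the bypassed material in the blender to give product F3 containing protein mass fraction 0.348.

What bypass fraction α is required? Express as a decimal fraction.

0.122

All 1787×0.197 = 352.04 kg/min of protein reaches F3, so F3 = 352.04/0.348 = 1011.6 kg/min and vapour = 775.39 kg/min.
The evaporator receives (1−α)·1787 of feed at 0.647 water and removes 0.764 of that water:
0.764×0.647×(1−α)×1787 = 775.39
(1−α) = 775.39/883.33 = 0.8778;  α = 0.1222.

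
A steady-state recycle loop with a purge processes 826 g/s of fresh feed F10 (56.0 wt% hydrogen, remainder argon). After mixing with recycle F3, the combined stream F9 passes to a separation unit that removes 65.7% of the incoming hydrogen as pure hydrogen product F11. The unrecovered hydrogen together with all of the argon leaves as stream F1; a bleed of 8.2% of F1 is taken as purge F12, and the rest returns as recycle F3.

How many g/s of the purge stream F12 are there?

argon enters only via F10 and leaves only via the purge: 826×0.440 = 0.082×(argon in F1), and the separation unit passes all argon, so argon in F9 = argon in F1 = 4432.2 g/s.
hydrogen in F9: m_A = 826×0.560 + (1−0.082)·(1−0.657)·m_A, so m_A = 462.56/0.6851 = 675.15 g/s.
F1 = (1−0.657)×675.15 + 4432.2 = 4663.8 g/s.
Purge F12 = 0.082×4663.8 = 382.43 g/s.

382.4 g/s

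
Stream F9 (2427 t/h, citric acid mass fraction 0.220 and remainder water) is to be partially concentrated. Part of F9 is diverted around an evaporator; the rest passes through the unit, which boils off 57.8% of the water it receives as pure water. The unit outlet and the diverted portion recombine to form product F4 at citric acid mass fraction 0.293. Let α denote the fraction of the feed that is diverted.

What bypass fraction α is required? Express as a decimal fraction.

All 2427×0.220 = 533.94 t/h of citric acid reaches F4, so F4 = 533.94/0.293 = 1822.3 t/h and vapour = 604.68 t/h.
The evaporator receives (1−α)·2427 of feed at 0.780 water and removes 0.578 of that water:
0.578×0.780×(1−α)×2427 = 604.68
(1−α) = 604.68/1094.2 = 0.5526;  α = 0.4474.

0.447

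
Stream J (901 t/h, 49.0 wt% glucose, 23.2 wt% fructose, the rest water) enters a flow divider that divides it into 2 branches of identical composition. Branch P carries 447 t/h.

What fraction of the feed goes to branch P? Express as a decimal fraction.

Fraction to P = 447/901 = 0.4961.

0.496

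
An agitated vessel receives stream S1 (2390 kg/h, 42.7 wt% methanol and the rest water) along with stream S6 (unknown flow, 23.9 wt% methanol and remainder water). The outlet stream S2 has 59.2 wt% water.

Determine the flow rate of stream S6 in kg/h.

Let S6 be the unknown flow. Total out = 2390 + S6.
water balance: 1369.5 + 0.761·S6 = 0.592·(2390 + S6)
(0.761 − 0.592)·S6 = 0.592×2390 − 1369.5 = 45.41
S6 = 45.41 / 0.169 = 268.7 kg/h

268.7 kg/h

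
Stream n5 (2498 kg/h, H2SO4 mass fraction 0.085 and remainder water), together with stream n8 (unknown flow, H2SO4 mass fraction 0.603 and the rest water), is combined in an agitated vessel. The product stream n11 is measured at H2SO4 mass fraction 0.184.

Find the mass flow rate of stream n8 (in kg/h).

Let n8 be the unknown flow. Total out = 2498 + n8.
H2SO4 balance: 212.33 + 0.603·n8 = 0.184·(2498 + n8)
(0.603 − 0.184)·n8 = 0.184×2498 − 212.33 = 247.3
n8 = 247.3 / 0.419 = 590.22 kg/h

590.2 kg/h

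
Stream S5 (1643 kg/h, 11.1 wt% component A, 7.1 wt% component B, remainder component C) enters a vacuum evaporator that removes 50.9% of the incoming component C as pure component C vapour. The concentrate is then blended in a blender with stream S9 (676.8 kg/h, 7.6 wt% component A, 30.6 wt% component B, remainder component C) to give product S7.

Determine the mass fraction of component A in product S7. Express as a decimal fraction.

0.143

Vapour removed = 0.509×0.818×1643 = 684.08 kg/h; concentrate = 958.92 kg/h.
component A reaching the mixer = 182.37 (from concentrate) + 676.8×0.076 = 233.81 kg/h.
Product flow = 958.92 + 676.8 = 1635.7 kg/h; component A fraction = 0.143.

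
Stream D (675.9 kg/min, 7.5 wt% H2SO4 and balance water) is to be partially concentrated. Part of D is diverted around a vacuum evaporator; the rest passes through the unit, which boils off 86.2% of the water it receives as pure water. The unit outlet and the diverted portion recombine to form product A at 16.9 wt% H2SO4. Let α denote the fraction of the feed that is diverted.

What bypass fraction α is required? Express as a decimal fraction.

All 675.9×0.075 = 50.692 kg/min of H2SO4 reaches A, so A = 50.692/0.169 = 299.96 kg/min and vapour = 375.94 kg/min.
The evaporator receives (1−α)·675.9 of feed at 0.925 water and removes 0.862 of that water:
0.862×0.925×(1−α)×675.9 = 375.94
(1−α) = 375.94/538.93 = 0.6976;  α = 0.3024.

0.302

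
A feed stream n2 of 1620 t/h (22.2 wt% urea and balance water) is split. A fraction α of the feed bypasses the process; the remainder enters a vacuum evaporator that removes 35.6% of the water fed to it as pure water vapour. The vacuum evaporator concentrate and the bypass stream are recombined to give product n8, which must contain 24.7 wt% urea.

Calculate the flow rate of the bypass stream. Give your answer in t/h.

All 1620×0.222 = 359.64 t/h of urea reaches n8, so n8 = 359.64/0.247 = 1456 t/h and vapour = 163.97 t/h.
The evaporator receives (1−α)·1620 of feed at 0.778 water and removes 0.356 of that water:
0.356×0.778×(1−α)×1620 = 163.97
(1−α) = 163.97/448.69 = 0.3654;  α = 0.6346.
Bypass flow = 0.6346×1620 = 1028 t/h.

1028 t/h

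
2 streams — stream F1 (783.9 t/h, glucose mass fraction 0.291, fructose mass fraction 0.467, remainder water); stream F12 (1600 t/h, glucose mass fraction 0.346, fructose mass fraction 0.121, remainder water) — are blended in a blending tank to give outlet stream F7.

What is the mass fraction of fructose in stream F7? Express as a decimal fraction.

Total flow out = 783.9 + 1600 = 2383.9 t/h.
fructose in = 783.9×0.467 + 1600×0.121 = 559.68 t/h.
fructose mass fraction in F7 = 559.68/2383.9 = 0.235.

0.235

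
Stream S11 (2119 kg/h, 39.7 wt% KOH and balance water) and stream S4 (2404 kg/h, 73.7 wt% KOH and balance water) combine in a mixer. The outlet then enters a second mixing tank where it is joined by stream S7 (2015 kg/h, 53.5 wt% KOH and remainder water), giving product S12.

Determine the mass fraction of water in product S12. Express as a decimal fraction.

0.435

Overall, product flow = 6538 kg/h.
water in = 2119×0.603 + 2404×0.263 + 2015×0.465 = 2847 kg/h.
water fraction in S12 = 0.435.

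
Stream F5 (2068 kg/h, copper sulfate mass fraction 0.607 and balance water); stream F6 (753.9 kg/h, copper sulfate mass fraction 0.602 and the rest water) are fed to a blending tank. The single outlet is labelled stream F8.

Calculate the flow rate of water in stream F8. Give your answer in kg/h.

water out = water in = 2068×0.393 + 753.9×0.398 = 1112.8 kg/h.

1113 kg/h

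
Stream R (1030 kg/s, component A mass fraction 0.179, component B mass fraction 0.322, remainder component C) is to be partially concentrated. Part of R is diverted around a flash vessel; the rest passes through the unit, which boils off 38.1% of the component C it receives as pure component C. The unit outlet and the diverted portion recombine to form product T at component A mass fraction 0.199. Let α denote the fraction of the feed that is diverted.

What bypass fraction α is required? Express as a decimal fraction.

All 1030×0.179 = 184.37 kg/s of component A reaches T, so T = 184.37/0.199 = 926.48 kg/s and vapour = 103.52 kg/s.
The evaporator receives (1−α)·1030 of feed at 0.499 component C and removes 0.381 of that component C:
0.381×0.499×(1−α)×1030 = 103.52
(1−α) = 103.52/195.82 = 0.5286;  α = 0.4714.

0.471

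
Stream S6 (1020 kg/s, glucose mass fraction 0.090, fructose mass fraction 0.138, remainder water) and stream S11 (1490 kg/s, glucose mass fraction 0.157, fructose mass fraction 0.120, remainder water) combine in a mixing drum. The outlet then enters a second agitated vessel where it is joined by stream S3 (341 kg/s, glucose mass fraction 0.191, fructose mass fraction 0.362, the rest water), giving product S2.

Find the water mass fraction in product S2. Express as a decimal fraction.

Overall, product flow = 2851 kg/s.
water in = 1020×0.772 + 1490×0.723 + 341×0.447 = 2017.1 kg/s.
water fraction in S2 = 0.708.

0.708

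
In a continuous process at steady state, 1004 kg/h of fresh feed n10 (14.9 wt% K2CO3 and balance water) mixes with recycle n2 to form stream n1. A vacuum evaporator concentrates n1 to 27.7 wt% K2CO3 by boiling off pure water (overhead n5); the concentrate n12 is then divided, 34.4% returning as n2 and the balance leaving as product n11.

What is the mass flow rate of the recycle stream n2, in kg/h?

Overall K2CO3 balance (none leaves overhead): K2CO3 in fresh feed = K2CO3 in product, i.e. 1004×0.149 = (1−0.344)·n12·0.277.
n12 = 149.6/(0.277×0.656) = 823.26 kg/h.
Recycle n2 = 0.344×823.26 = 283.2 kg/h.

283.2 kg/h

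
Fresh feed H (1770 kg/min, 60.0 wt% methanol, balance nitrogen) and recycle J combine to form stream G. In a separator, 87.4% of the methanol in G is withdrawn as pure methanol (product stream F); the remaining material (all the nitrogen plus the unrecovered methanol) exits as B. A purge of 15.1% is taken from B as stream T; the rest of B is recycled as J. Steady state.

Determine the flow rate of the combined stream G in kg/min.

nitrogen enters only via H and leaves only via the purge: 1770×0.400 = 0.151×(nitrogen in B), and the separator passes all nitrogen, so nitrogen in G = nitrogen in B = 4688.7 kg/min.
methanol in G: m_A = 1770×0.600 + (1−0.151)·(1−0.874)·m_A, so m_A = 1062/0.8930 = 1189.2 kg/min.
G = 1189.2 + 4688.7 = 5878 kg/min.

5878 kg/min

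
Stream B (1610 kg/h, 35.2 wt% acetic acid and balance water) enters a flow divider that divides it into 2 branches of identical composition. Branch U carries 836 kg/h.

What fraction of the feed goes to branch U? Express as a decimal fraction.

0.519

Fraction to U = 836/1610 = 0.5193.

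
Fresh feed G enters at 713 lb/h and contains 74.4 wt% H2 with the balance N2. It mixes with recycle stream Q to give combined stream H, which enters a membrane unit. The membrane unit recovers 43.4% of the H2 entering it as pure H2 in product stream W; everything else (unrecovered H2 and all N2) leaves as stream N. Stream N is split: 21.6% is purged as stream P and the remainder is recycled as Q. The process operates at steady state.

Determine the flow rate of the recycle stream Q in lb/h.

N2 enters only via G and leaves only via the purge: 713×0.256 = 0.216×(N2 in N), and the membrane unit passes all N2, so N2 in H = N2 in N = 845.04 lb/h.
H2 in H: m_A = 713×0.744 + (1−0.216)·(1−0.434)·m_A, so m_A = 530.47/0.5563 = 953.65 lb/h.
N = (1−0.434)×953.65 + 845.04 = 1384.8 lb/h.
Recycle Q = (1−0.216)×1384.8 = 1085.7 lb/h.

1086 lb/h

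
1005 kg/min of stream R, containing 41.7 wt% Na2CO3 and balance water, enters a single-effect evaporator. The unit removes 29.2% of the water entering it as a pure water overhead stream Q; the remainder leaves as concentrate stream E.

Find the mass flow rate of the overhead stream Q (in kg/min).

171.1 kg/min

water entering = 1005×0.583 = 585.91 kg/min; overhead removed = 0.292×585.91 = 171.09 kg/min.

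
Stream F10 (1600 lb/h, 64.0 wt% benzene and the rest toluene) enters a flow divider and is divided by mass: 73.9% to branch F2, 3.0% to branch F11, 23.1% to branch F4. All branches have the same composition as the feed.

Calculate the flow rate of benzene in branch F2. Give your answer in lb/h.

756.7 lb/h

Branch F2 total = 0.739×1600 = 1182.4 lb/h.
benzene in F2 = 0.640×1182.4 = 756.74 lb/h.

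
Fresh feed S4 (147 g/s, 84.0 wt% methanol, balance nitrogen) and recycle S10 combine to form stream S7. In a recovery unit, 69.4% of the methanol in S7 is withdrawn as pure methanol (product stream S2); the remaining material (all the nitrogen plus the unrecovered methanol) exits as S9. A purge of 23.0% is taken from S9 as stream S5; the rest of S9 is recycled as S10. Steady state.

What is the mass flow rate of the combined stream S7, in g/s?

nitrogen enters only via S4 and leaves only via the purge: 147×0.160 = 0.230×(nitrogen in S9), and the recovery unit passes all nitrogen, so nitrogen in S7 = nitrogen in S9 = 102.26 g/s.
methanol in S7: m_A = 147×0.840 + (1−0.230)·(1−0.694)·m_A, so m_A = 123.48/0.7644 = 161.54 g/s.
S7 = 161.54 + 102.26 = 263.8 g/s.

263.8 g/s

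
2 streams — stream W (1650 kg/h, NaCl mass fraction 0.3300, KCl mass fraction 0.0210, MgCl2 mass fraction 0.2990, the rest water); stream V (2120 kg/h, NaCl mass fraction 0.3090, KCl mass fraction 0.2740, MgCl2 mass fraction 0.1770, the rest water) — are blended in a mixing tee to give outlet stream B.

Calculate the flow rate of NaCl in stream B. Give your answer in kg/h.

1200 kg/h

NaCl out = NaCl in = 1650×0.330 + 2120×0.309 = 1199.6 kg/h.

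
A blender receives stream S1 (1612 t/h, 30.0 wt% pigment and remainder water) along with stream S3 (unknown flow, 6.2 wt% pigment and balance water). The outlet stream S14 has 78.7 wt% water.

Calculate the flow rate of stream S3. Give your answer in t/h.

Let S3 be the unknown flow. Total out = 1612 + S3.
water balance: 1128.4 + 0.938·S3 = 0.787·(1612 + S3)
(0.938 − 0.787)·S3 = 0.787×1612 − 1128.4 = 140.24
S3 = 140.24 / 0.151 = 928.77 t/h

928.8 t/h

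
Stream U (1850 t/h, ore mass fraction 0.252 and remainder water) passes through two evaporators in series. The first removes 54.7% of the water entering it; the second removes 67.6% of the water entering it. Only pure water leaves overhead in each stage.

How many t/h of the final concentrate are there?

water in feed = 1850×0.748 = 1383.8 t/h.
After stage 1: water left = (1−0.547)×1383.8 = 626.86; stream total = 1093.1 t/h.
After stage 2: water left = (1−0.676)×626.86 = 203.1; final concentrate = 669.3 t/h.

669.3 t/h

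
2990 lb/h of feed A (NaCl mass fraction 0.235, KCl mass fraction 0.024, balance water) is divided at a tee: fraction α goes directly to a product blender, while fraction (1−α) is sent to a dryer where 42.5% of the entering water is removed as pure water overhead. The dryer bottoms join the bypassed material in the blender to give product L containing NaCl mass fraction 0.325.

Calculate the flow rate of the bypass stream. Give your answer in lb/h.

All 2990×0.235 = 702.65 lb/h of NaCl reaches L, so L = 702.65/0.325 = 2162 lb/h and vapour = 828 lb/h.
The evaporator receives (1−α)·2990 of feed at 0.741 water and removes 0.425 of that water:
0.425×0.741×(1−α)×2990 = 828
(1−α) = 828/941.63 = 0.8793;  α = 0.1207.
Bypass flow = 0.1207×2990 = 360.8 lb/h.

360.8 lb/h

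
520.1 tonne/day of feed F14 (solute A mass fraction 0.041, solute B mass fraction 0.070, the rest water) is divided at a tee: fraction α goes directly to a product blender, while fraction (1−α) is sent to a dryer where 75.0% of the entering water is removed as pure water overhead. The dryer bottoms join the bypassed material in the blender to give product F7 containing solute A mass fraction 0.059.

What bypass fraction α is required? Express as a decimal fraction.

0.542

All 520.1×0.041 = 21.324 tonne/day of solute A reaches F7, so F7 = 21.324/0.059 = 361.43 tonne/day and vapour = 158.67 tonne/day.
The evaporator receives (1−α)·520.1 of feed at 0.889 water and removes 0.750 of that water:
0.750×0.889×(1−α)×520.1 = 158.67
(1−α) = 158.67/346.78 = 0.4576;  α = 0.5424.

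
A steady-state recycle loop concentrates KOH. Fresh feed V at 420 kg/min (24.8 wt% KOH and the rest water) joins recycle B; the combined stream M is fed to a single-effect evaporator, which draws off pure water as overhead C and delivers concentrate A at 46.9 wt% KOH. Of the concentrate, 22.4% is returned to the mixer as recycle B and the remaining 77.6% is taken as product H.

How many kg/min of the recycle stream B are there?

Overall KOH balance (none leaves overhead): KOH in fresh feed = KOH in product, i.e. 420×0.248 = (1−0.224)·A·0.469.
A = 104.16/(0.469×0.776) = 286.2 kg/min.
Recycle B = 0.224×286.2 = 64.108 kg/min.

64.11 kg/min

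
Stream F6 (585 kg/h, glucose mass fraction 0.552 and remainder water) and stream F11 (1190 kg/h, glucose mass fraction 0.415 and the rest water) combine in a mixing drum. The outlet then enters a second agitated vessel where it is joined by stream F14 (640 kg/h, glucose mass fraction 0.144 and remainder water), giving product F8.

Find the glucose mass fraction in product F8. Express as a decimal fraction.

Overall, product flow = 2415 kg/h.
glucose in = 585×0.552 + 1190×0.415 + 640×0.144 = 908.93 kg/h.
glucose fraction in F8 = 0.376.

0.376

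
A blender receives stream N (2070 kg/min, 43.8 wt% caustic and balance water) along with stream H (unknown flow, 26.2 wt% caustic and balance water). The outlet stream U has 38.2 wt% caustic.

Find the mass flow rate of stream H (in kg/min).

Let H be the unknown flow. Total out = 2070 + H.
caustic balance: 906.66 + 0.262·H = 0.382·(2070 + H)
(0.262 − 0.382)·H = 0.382×2070 − 906.66 = -115.92
H = -115.92 / -0.120 = 966 kg/min

966 kg/min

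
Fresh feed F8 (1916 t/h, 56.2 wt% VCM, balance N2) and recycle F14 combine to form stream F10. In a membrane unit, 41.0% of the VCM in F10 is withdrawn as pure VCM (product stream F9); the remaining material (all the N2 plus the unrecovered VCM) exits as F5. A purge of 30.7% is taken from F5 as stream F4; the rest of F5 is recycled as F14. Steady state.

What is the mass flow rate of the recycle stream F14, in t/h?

N2 enters only via F8 and leaves only via the purge: 1916×0.438 = 0.307×(N2 in F5), and the membrane unit passes all N2, so N2 in F10 = N2 in F5 = 2733.6 t/h.
VCM in F10: m_A = 1916×0.562 + (1−0.307)·(1−0.410)·m_A, so m_A = 1076.8/0.5911 = 1821.6 t/h.
F5 = (1−0.410)×1821.6 + 2733.6 = 3808.3 t/h.
Recycle F14 = (1−0.307)×3808.3 = 2639.2 t/h.

2639 t/h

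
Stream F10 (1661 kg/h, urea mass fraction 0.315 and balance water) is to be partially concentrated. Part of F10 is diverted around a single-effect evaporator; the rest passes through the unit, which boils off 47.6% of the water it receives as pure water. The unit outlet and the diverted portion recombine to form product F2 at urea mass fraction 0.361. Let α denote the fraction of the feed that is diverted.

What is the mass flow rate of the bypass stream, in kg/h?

All 1661×0.315 = 523.22 kg/h of urea reaches F2, so F2 = 523.22/0.361 = 1449.3 kg/h and vapour = 211.65 kg/h.
The evaporator receives (1−α)·1661 of feed at 0.685 water and removes 0.476 of that water:
0.476×0.685×(1−α)×1661 = 211.65
(1−α) = 211.65/541.59 = 0.3908;  α = 0.6092.
Bypass flow = 0.6092×1661 = 1011.9 kg/h.

1012 kg/h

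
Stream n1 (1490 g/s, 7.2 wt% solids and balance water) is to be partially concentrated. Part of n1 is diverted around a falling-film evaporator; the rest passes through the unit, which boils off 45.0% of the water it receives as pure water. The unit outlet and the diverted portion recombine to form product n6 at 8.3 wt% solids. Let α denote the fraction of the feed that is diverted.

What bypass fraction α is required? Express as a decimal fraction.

0.683

All 1490×0.072 = 107.28 g/s of solids reaches n6, so n6 = 107.28/0.083 = 1292.5 g/s and vapour = 197.47 g/s.
The evaporator receives (1−α)·1490 of feed at 0.928 water and removes 0.450 of that water:
0.450×0.928×(1−α)×1490 = 197.47
(1−α) = 197.47/622.22 = 0.3174;  α = 0.6826.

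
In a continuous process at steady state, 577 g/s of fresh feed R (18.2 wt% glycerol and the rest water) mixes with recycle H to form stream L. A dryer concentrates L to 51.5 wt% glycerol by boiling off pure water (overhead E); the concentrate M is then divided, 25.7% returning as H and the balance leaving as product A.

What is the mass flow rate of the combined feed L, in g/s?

647.5 g/s

Overall glycerol balance (none leaves overhead): glycerol in fresh feed = glycerol in product, i.e. 577×0.182 = (1−0.257)·M·0.515.
M = 105.01/(0.515×0.743) = 274.44 g/s.
Recycle H = 0.257×274.44 = 70.532 g/s.
Combined feed L = 577 + 70.532 = 647.53 g/s.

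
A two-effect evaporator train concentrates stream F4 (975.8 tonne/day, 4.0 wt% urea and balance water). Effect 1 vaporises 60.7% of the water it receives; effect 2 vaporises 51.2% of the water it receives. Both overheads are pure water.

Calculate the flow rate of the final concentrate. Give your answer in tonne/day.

water in feed = 975.8×0.960 = 936.77 tonne/day.
After stage 1: water left = (1−0.607)×936.77 = 368.15; stream total = 407.18 tonne/day.
After stage 2: water left = (1−0.512)×368.15 = 179.66; final concentrate = 218.69 tonne/day.

218.7 tonne/day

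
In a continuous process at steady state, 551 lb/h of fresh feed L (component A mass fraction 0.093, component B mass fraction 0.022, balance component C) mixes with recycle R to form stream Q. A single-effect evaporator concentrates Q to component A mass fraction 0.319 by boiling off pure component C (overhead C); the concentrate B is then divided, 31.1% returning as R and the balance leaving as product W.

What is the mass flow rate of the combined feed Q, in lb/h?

623.5 lb/h

Overall component A balance (none leaves overhead): component A in fresh feed = component A in product, i.e. 551×0.093 = (1−0.311)·B·0.319.
B = 51.243/(0.319×0.689) = 233.14 lb/h.
Recycle R = 0.311×233.14 = 72.508 lb/h.
Combined feed Q = 551 + 72.508 = 623.51 lb/h.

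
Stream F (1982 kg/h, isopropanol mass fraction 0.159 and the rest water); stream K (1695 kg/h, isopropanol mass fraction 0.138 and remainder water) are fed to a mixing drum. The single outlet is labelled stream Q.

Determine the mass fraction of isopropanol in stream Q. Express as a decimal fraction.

Total flow out = 1982 + 1695 = 3677 kg/h.
isopropanol in = 1982×0.159 + 1695×0.138 = 549.05 kg/h.
isopropanol mass fraction in Q = 549.05/3677 = 0.149.

0.149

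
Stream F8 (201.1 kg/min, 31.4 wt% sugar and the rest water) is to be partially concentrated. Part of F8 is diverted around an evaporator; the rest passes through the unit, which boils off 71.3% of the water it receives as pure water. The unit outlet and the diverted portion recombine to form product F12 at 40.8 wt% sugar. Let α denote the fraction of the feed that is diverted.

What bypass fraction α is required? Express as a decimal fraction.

All 201.1×0.314 = 63.145 kg/min of sugar reaches F12, so F12 = 63.145/0.408 = 154.77 kg/min and vapour = 46.332 kg/min.
The evaporator receives (1−α)·201.1 of feed at 0.686 water and removes 0.713 of that water:
0.713×0.686×(1−α)×201.1 = 46.332
(1−α) = 46.332/98.362 = 0.4710;  α = 0.5290.

0.529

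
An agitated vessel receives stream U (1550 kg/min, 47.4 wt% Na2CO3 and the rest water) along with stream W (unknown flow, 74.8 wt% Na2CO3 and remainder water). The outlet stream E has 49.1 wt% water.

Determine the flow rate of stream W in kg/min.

Let W be the unknown flow. Total out = 1550 + W.
water balance: 815.3 + 0.252·W = 0.491·(1550 + W)
(0.252 − 0.491)·W = 0.491×1550 − 815.3 = -54.25
W = -54.25 / -0.239 = 226.99 kg/min

227 kg/min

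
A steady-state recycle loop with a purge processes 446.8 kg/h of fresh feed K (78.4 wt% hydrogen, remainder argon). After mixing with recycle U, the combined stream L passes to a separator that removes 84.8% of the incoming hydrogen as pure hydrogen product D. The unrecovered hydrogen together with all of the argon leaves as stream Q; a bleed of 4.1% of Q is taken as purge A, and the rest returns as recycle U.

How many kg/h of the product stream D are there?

hydrogen in L: m_A = 446.8×0.784 + (1−0.041)·(1−0.848)·m_A, so m_A = 350.29/0.8542 = 410.07 kg/h.
Product D = 0.848×410.07 = 347.74 kg/h.

347.7 kg/h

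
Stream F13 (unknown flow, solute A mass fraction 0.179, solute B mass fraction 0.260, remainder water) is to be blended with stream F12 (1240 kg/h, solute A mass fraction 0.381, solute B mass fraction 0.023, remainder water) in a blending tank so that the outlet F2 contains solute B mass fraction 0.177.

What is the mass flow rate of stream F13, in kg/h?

Let F13 be the unknown flow. Total out = 1240 + F13.
solute B balance: 28.52 + 0.260·F13 = 0.177·(1240 + F13)
(0.260 − 0.177)·F13 = 0.177×1240 − 28.52 = 190.96
F13 = 190.96 / 0.083 = 2300.7 kg/h

2301 kg/h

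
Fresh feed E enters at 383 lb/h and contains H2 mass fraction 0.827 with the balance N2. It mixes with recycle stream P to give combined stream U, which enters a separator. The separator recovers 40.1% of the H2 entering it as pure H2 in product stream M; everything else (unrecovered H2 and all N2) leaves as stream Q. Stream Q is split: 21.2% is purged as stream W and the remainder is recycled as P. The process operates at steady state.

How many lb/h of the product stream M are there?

H2 in U: m_A = 383×0.827 + (1−0.212)·(1−0.401)·m_A, so m_A = 316.74/0.5280 = 599.9 lb/h.
Product M = 0.401×599.9 = 240.56 lb/h.

240.6 lb/h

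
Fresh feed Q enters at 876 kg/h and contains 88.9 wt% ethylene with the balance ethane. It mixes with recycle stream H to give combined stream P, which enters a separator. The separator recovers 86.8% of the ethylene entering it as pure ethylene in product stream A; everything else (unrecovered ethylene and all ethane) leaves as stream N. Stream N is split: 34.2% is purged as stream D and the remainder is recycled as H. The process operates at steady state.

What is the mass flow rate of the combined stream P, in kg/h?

ethane enters only via Q and leaves only via the purge: 876×0.111 = 0.342×(ethane in N), and the separator passes all ethane, so ethane in P = ethane in N = 284.32 kg/h.
ethylene in P: m_A = 876×0.889 + (1−0.342)·(1−0.868)·m_A, so m_A = 778.76/0.9131 = 852.84 kg/h.
P = 852.84 + 284.32 = 1137.2 kg/h.

1137 kg/h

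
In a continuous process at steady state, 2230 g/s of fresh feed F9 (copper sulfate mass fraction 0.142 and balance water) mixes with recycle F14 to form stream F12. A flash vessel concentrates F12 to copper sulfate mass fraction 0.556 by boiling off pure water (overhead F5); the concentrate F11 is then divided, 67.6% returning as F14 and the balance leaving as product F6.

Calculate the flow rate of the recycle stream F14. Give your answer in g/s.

1188 g/s

Overall copper sulfate balance (none leaves overhead): copper sulfate in fresh feed = copper sulfate in product, i.e. 2230×0.142 = (1−0.676)·F11·0.556.
F11 = 316.66/(0.556×0.324) = 1757.8 g/s.
Recycle F14 = 0.676×1757.8 = 1188.3 g/s.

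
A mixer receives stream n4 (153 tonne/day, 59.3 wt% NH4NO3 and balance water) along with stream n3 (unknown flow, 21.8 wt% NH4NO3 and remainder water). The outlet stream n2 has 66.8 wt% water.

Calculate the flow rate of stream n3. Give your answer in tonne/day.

Let n3 be the unknown flow. Total out = 153 + n3.
water balance: 62.271 + 0.782·n3 = 0.668·(153 + n3)
(0.782 − 0.668)·n3 = 0.668×153 − 62.271 = 39.933
n3 = 39.933 / 0.114 = 350.29 tonne/day

350.3 tonne/day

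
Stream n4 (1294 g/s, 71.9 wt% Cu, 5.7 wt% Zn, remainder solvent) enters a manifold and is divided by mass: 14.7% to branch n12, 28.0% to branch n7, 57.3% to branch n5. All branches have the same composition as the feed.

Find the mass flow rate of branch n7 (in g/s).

Branch n7 flow = 0.280×1294 = 362.32 g/s.

362.3 g/s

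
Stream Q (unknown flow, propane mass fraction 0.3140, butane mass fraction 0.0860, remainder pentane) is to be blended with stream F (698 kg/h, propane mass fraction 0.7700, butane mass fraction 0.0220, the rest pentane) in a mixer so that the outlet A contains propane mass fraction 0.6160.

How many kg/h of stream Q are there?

Let Q be the unknown flow. Total out = 698 + Q.
propane balance: 537.46 + 0.314·Q = 0.616·(698 + Q)
(0.314 − 0.616)·Q = 0.616×698 − 537.46 = -107.49
Q = -107.49 / -0.302 = 355.93 kg/h

355.9 kg/h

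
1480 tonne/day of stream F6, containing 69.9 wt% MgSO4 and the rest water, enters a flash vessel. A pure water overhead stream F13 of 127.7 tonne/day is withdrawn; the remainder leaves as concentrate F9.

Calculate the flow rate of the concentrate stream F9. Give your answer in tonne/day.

Concentrate = 1480 − 127.7 = 1352.3 tonne/day.

1352 tonne/day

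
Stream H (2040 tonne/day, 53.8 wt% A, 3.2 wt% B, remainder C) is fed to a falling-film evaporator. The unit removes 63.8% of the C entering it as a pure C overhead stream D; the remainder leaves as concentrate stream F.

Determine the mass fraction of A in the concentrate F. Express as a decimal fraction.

0.7414

A is not removed: 2040×0.538 = 1097.5 tonne/day of A enters F.
C entering = 2040×0.430 = 877.2 tonne/day; overhead removed = 0.638×877.2 = 559.65 tonne/day.
Concentrate = 2040 − 559.65 = 1480.3 tonne/day.
Mass fraction = 1097.5/1480.3 = 0.7414.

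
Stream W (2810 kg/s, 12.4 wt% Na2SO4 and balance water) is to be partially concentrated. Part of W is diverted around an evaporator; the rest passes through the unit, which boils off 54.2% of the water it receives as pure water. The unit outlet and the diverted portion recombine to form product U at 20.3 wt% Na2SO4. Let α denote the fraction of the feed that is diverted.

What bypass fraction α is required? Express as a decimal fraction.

0.180

All 2810×0.124 = 348.44 kg/s of Na2SO4 reaches U, so U = 348.44/0.203 = 1716.5 kg/s and vapour = 1093.5 kg/s.
The evaporator receives (1−α)·2810 of feed at 0.876 water and removes 0.542 of that water:
0.542×0.876×(1−α)×2810 = 1093.5
(1−α) = 1093.5/1334.2 = 0.8196;  α = 0.1804.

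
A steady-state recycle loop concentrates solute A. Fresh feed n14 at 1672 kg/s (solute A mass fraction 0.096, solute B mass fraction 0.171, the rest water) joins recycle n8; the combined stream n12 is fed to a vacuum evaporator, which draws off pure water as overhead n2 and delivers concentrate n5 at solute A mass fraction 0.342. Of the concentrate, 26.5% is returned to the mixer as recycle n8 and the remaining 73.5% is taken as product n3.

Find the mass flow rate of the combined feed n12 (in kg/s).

Overall solute A balance (none leaves overhead): solute A in fresh feed = solute A in product, i.e. 1672×0.096 = (1−0.265)·n5·0.342.
n5 = 160.51/(0.342×0.735) = 638.55 kg/s.
Recycle n8 = 0.265×638.55 = 169.22 kg/s.
Combined feed n12 = 1672 + 169.22 = 1841.2 kg/s.

1841 kg/s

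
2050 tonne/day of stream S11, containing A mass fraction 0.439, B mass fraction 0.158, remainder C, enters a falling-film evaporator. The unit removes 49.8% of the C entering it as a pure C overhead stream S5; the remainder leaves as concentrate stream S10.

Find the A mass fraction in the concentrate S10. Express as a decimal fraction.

A is not removed: 2050×0.439 = 899.95 tonne/day of A enters S10.
C entering = 2050×0.403 = 826.15 tonne/day; overhead removed = 0.498×826.15 = 411.42 tonne/day.
Concentrate = 2050 − 411.42 = 1638.6 tonne/day.
Mass fraction = 899.95/1638.6 = 0.549.

0.549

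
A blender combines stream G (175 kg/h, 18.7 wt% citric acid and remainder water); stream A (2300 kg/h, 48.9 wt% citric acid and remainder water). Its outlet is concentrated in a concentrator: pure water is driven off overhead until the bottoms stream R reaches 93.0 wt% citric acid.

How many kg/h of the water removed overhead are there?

citric acid entering = 175×0.187 + 2300×0.489 = 1157.4 kg/h.
All citric acid reports to R, so R = 1157.4/0.930 = 1244.5 kg/h.
Total feed = 2475 kg/h; overhead = 2475 − 1244.5 = 1230.5 kg/h.

1230 kg/h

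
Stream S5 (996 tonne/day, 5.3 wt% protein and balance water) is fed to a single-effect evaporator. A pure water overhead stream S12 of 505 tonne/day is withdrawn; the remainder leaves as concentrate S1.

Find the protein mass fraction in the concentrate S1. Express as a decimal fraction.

0.108

protein is not removed: 996×0.053 = 52.788 tonne/day of protein enters S1.
Concentrate = 996 − 505 = 491 tonne/day.
Mass fraction = 52.788/491 = 0.108.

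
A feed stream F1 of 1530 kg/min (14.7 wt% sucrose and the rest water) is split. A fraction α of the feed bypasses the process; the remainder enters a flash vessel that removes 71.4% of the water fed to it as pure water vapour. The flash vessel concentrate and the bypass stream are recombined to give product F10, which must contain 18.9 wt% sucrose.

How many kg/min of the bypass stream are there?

All 1530×0.147 = 224.91 kg/min of sucrose reaches F10, so F10 = 224.91/0.189 = 1190 kg/min and vapour = 340 kg/min.
The evaporator receives (1−α)·1530 of feed at 0.853 water and removes 0.714 of that water:
0.714×0.853×(1−α)×1530 = 340
(1−α) = 340/931.83 = 0.3649;  α = 0.6351.
Bypass flow = 0.6351×1530 = 971.75 kg/min.

971.7 kg/min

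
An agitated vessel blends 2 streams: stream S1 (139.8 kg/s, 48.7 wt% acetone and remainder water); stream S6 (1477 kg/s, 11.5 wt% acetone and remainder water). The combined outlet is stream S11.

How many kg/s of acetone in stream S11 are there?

acetone out = acetone in = 139.8×0.487 + 1477×0.115 = 237.94 kg/s.

237.9 kg/s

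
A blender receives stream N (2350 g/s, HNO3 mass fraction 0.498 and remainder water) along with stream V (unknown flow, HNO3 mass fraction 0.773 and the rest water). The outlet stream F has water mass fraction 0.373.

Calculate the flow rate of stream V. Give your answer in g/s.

2076 g/s

Let V be the unknown flow. Total out = 2350 + V.
water balance: 1179.7 + 0.227·V = 0.373·(2350 + V)
(0.227 − 0.373)·V = 0.373×2350 − 1179.7 = -303.15
V = -303.15 / -0.146 = 2076.4 g/s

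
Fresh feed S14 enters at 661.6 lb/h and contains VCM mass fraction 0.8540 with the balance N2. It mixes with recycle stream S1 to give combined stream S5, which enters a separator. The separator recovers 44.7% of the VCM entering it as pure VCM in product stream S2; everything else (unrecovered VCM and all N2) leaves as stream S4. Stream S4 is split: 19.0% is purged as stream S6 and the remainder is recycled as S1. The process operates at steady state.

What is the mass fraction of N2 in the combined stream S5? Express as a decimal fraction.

0.3319

N2 enters only via S14 and leaves only via the purge: 661.6×0.146 = 0.190×(N2 in S4), and the separator passes all N2, so N2 in S5 = N2 in S4 = 508.39 lb/h.
VCM in S5: m_A = 661.6×0.854 + (1−0.190)·(1−0.447)·m_A, so m_A = 565.01/0.5521 = 1023.4 lb/h.
S5 = 1023.4 + 508.39 = 1531.8 lb/h.
N2 fraction in S5 = 508.39/1531.8 = 0.3319.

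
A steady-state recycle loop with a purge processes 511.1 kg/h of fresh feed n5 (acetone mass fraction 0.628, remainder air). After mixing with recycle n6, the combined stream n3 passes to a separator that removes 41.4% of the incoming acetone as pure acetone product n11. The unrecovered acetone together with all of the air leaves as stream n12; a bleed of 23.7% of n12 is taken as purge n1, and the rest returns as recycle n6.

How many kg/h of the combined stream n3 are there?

1383 kg/h

air enters only via n5 and leaves only via the purge: 511.1×0.372 = 0.237×(air in n12), and the separator passes all air, so air in n3 = air in n12 = 802.23 kg/h.
acetone in n3: m_A = 511.1×0.628 + (1−0.237)·(1−0.414)·m_A, so m_A = 320.97/0.5529 = 580.54 kg/h.
n3 = 580.54 + 802.23 = 1382.8 kg/h.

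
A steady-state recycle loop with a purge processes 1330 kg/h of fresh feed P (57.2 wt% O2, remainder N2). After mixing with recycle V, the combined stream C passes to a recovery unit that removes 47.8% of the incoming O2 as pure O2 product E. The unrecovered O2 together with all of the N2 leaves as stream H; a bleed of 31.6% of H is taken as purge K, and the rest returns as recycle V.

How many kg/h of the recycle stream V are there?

N2 enters only via P and leaves only via the purge: 1330×0.428 = 0.316×(N2 in H), and the recovery unit passes all N2, so N2 in C = N2 in H = 1801.4 kg/h.
O2 in C: m_A = 1330×0.572 + (1−0.316)·(1−0.478)·m_A, so m_A = 760.76/0.6430 = 1183.2 kg/h.
H = (1−0.478)×1183.2 + 1801.4 = 2419 kg/h.
Recycle V = (1−0.316)×2419 = 1654.6 kg/h.

1655 kg/h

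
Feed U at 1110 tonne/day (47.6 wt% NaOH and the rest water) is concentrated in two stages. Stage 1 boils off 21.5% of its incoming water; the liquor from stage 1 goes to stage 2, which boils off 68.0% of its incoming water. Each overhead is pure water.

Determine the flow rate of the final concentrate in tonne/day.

water in feed = 1110×0.524 = 581.64 tonne/day.
After stage 1: water left = (1−0.215)×581.64 = 456.59; stream total = 984.95 tonne/day.
After stage 2: water left = (1−0.680)×456.59 = 146.11; final concentrate = 674.47 tonne/day.

674.5 tonne/day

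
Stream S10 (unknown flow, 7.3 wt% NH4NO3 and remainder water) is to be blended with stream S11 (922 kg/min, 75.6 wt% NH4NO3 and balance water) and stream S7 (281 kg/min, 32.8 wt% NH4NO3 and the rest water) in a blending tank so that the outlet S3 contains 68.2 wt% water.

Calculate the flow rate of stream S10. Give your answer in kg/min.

Let S10 be the unknown flow. Total out = 1203 + S10.
water balance: 413.8 + 0.927·S10 = 0.682·(1203 + S10)
(0.927 − 0.682)·S10 = 0.682×1203 − 413.8 = 406.65
S10 = 406.65 / 0.245 = 1659.8 kg/min

1660 kg/min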